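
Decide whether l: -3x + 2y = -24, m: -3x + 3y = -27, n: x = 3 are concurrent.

No

Intersecting l and m: solving the 2×2 system gives (x, y) = (6, -3).
Substitute into n: (1)(6) + (0)(-3) = 6.
But n requires 3 ≠ 6, so the three lines have no common point.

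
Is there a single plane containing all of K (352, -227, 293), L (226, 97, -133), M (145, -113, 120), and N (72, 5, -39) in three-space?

Yes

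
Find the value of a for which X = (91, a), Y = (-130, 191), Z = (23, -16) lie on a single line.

Collinearity: (X − Y) must be parallel to (Z − Y) = (153, -207).
Cross-multiplying the components: (a − 191)·(153) = (221)·(-207).
Solving gives a = -108.

-108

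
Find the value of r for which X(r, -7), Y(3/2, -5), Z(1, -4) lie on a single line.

The three points are collinear iff det[XY; XZ] = 0.
This determinant is linear in r: (-1)r + (5/2) = 0, so r = 5/2.

5/2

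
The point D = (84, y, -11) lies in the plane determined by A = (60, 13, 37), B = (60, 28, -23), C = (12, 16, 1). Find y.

28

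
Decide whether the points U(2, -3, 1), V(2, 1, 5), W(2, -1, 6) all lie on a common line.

UV = (0, 4, 4), UW = (0, 2, 5).
Comparing components 2 and 3: (4)(5) − (4)(2) = 12 ≠ 0, so UV and UW are not parallel and the points are not collinear.

No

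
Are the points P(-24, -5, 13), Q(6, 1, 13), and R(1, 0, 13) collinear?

Yes

PQ = (30, 6, 0), PR = (25, 5, 0).
PQ × PR = (0, 0, 0).
The cross product vanishes, so the three points are collinear.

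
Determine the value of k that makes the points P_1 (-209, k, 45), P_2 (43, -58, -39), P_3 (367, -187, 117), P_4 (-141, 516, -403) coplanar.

Coplanarity ⇔ det[P_1P_2; P_1P_3; P_1P_4] = 0.
Expanding, this is linear in k: (-89232)k + (-29535792) = 0.
So k = -331.

-331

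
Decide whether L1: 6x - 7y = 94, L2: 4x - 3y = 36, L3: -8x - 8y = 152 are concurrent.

The three lines meet at one point iff the augmented coefficient matrix [aᵢ bᵢ cᵢ] has rank < 3, i.e. its determinant vanishes.
Here the determinant is 0.
It vanishes, so the lines are concurrent at (-3, -16).

Yes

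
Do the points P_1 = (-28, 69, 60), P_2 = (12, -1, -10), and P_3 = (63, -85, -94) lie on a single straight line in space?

P_1P_2 = (40, -70, -70), P_1P_3 = (91, -154, -154).
P_1P_2 × P_1P_3 = (0, -210, 210).
The cross product is nonzero, so the points do not lie on one line.

No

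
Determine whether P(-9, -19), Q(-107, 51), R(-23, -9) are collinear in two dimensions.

Yes

PQ = (-98, 70), PR = (-14, 10).
det[PQ; PR] = (-98)(10) − (70)(-14) = 0.
The determinant is zero, so the points are collinear.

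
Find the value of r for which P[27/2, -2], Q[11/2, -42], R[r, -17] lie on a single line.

21/2

Collinearity: (R − P) must be parallel to (Q − P) = (-8, -40).
Cross-multiplying the components: (r − 27/2)·(-40) = (-15)·(-8).
Solving gives r = 21/2.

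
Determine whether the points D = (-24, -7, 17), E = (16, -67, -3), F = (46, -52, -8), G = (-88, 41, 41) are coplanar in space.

Yes

With D as base: DE = (40, -60, -20), DF = (70, -45, -25), DG = (-64, 48, 24).
DF × DG = (120, -80, 480).
DE · (DF × DG) = 0.
The scalar triple product vanishes, so the four points are coplanar.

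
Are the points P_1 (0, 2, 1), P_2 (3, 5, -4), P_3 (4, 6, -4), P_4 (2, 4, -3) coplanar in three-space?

Yes

The four points are coplanar iff the 3×3 determinant with rows P_1P_2, P_1P_3, P_1P_4 is zero.
Rows: (3, 3, -5), (4, 4, -5), (2, 2, -4).
Expanding along the first row: (3)(-6) − (3)(-6) + (-5)(0) = 0.
Zero determinant ⇒ coplanar.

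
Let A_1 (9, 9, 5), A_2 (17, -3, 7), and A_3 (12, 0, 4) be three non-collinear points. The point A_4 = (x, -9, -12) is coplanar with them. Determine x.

-3

A normal to the plane is n = A_1A_2 × A_1A_3 = (30, 14, -36).
A_4 lies in the plane iff n · A_1A_4 = 0.
This gives (30)x + (90) = 0, so x = -3.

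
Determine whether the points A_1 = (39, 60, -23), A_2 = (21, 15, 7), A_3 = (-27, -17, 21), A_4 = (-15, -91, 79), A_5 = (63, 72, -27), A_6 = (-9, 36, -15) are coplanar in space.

Yes

The plane through A_1, A_2, A_3 has normal n = A_1A_2 × A_1A_3 = (330, -1188, -1584) and equation n·P = -21978.
Checking the remaining points: n·A_4 = -21978, n·A_5 = -21978, n·A_6 = -21978.
All equal -21978, so all 6 points lie in one plane.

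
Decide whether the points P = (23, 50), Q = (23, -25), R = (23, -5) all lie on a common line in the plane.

PQ = (0, -75), PR = (0, -55).
Checking proportionality: PR = 11/15·PQ, so the vectors are parallel and the points are collinear.

Yes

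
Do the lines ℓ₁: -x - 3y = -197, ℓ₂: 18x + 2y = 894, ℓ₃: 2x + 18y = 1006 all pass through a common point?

Yes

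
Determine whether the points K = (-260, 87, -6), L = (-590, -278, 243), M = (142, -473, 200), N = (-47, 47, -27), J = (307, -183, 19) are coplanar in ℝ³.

The plane through K, L, M has normal n = KL × KM = (64250, 168078, 331530) and equation n·P = -4071394.
Checking the remaining points: n·N = -4071394, n·J = -4734454.
Since n·J = -4734454 ≠ -4071394, J is off the plane and the points are not all coplanar.

No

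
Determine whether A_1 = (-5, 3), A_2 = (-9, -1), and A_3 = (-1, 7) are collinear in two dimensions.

A_1A_2 = (-4, -4), A_1A_3 = (4, 4).
Checking proportionality: A_1A_3 = -1·A_1A_2, so the vectors are parallel and the points are collinear.

Yes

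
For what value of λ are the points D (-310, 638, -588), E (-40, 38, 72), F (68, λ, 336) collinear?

Direction DE = (270, -600, 660). From the x-coordinate of F, the parameter along the line is τ = (68 − (-310))/270 = 7/5.
Then λ = 638 + 7/5·(-600) = -202.

-202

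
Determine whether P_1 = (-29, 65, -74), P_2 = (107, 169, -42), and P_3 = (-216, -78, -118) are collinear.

Yes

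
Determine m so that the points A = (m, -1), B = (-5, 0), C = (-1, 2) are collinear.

The three points are collinear iff det[AB; AC] = 0.
This determinant is linear in m: (-2)m + (-14) = 0, so m = -7.

-7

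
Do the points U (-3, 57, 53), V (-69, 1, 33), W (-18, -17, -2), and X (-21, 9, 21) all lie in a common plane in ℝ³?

The four points are coplanar iff the 3×3 determinant with rows UV, UW, UX is zero.
Rows: (-66, -56, -20), (-15, -74, -55), (-18, -48, -32).
Expanding along the first row: (-66)(-272) − (-56)(-510) + (-20)(-612) = 1632.
Nonzero ⇒ not coplanar.

No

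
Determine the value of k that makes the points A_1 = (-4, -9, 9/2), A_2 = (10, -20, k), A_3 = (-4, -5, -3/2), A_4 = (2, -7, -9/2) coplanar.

7

Normal to plane A_1A_3A_4: n = (-24, -36, -24); plane equation n·P = 312.
Requiring n·A_2 = 312: (-24)k + (480) = 312.
So k = 7.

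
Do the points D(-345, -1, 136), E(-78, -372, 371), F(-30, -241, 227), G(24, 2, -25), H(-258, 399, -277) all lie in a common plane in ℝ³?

No

The plane through D, E, F has normal n = DE × DF = (22639, 49728, 52785) and equation n·P = -681423.
Checking the remaining points: n·G = -676833, n·H = -620835.
Since n·G = -676833 ≠ -681423, G is off the plane and the points are not all coplanar.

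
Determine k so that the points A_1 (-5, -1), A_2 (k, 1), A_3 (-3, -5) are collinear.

-6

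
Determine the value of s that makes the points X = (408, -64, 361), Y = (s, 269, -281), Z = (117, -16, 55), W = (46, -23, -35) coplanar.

The points are coplanar iff XY · (XZ × XW) = 0.
Expanding, this is linear in s: (-6462)s + (-2345706) = 0.
So s = -363.

-363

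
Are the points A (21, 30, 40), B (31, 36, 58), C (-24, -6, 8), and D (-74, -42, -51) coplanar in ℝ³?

The four points are coplanar iff the 3×3 determinant with rows AB, AC, AD is zero.
Rows: (10, 6, 18), (-45, -36, -32), (-95, -72, -91).
Expanding along the first row: (10)(972) − (6)(1055) + (18)(-180) = 150.
Nonzero ⇒ not coplanar.

No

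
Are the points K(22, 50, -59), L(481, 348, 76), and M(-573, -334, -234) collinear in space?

KL = (459, 298, 135), KM = (-595, -384, -175).
Comparing components 2 and 3: (298)(-175) − (135)(-384) = -310 ≠ 0, so KL and KM are not parallel and the points are not collinear.

No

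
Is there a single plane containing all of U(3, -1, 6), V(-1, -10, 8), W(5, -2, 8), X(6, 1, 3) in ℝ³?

A normal to the plane through U, V, W is n = UV × UW = (-16, 12, 22).
The plane has equation n·P = 72. For X: n·X = -18.
-18 ≠ 72, so X is off the plane.

No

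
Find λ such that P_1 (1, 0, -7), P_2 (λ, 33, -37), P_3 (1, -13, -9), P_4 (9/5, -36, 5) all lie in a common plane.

-3/5

Normal to plane P_1P_3P_4: n = (-228, -8/5, 52/5); plane equation n·P = -1504/5.
Requiring n·P_2 = -1504/5: (-228)λ + (-2188/5) = -1504/5.
So λ = -3/5.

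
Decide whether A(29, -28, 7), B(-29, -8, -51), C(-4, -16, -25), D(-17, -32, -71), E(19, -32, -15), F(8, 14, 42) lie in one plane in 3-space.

The plane through A, B, C has normal n = AB × AC = (56, 58, -36) and equation n·P = -252.
Checking the remaining points: n·D = -252, n·E = -252, n·F = -252.
All equal -252, so all 6 points lie in one plane.

Yes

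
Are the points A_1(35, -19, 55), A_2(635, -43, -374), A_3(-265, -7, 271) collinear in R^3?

A_1A_2 = (600, -24, -429), A_1A_3 = (-300, 12, 216).
Comparing components 2 and 3: (-24)(216) − (-429)(12) = -36 ≠ 0, so A_1A_2 and A_1A_3 are not parallel and the points are not collinear.

No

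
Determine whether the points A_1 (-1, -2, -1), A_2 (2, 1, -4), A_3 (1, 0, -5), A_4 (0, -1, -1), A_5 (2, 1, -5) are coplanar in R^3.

Yes

The plane through A_1, A_2, A_3 has normal n = A_1A_2 × A_1A_3 = (-6, 6, 0) and equation n·P = -6.
Checking the remaining points: n·A_4 = -6, n·A_5 = -6.
All equal -6, so all 5 points lie in one plane.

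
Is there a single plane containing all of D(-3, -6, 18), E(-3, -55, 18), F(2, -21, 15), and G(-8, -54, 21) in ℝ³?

Yes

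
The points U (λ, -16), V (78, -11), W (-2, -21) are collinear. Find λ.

The three points are collinear iff det[UV; UW] = 0.
This determinant is linear in λ: (10)λ + (-380) = 0, so λ = 38.

38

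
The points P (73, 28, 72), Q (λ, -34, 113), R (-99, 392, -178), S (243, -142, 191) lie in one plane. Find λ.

Normal to plane PRS: n = (816, -22032, -32640); plane equation n·X = -2907408.
Requiring n·Q = -2907408: (816)λ + (-2939232) = -2907408.
So λ = 39.

39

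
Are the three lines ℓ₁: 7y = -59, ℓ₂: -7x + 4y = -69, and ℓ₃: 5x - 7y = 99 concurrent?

Intersecting ℓ₁ and ℓ₂: solving the 2×2 system gives (x, y) = (247/49, -59/7).
Substitute into ℓ₃: (5)(247/49) + (-7)(-59/7) = 4126/49.
But ℓ₃ requires 99 ≠ 4126/49, so the three lines have no common point.

No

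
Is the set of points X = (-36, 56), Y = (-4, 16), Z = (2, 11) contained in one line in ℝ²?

No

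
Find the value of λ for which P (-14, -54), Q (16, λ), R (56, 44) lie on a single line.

-12

The three points are collinear iff det[PQ; PR] = 0.
This determinant is linear in λ: (-70)λ + (-840) = 0, so λ = -12.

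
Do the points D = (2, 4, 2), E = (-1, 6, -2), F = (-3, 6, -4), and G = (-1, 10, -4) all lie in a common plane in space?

A normal to the plane through D, E, F is n = DE × DF = (-4, 2, 4).
The plane has equation n·P = 8. For G: n·G = 8.
Equal, so G lies in the plane and all four are coplanar.

Yes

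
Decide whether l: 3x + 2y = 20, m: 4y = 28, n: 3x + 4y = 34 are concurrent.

Yes

The three lines meet at one point iff the augmented coefficient matrix [aᵢ bᵢ cᵢ] has rank < 3, i.e. its determinant vanishes.
Here the determinant is 0.
It vanishes, so the lines are concurrent at (2, 7).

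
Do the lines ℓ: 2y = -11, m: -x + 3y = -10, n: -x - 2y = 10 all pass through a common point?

Intersecting ℓ and m: solving the 2×2 system gives (x, y) = (-13/2, -11/2).
Substitute into n: (-1)(-13/2) + (-2)(-11/2) = 35/2.
But n requires 10 ≠ 35/2, so the three lines have no common point.

No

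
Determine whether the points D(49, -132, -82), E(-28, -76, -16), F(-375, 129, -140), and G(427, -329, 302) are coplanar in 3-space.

No

A normal to the plane through D, E, F is n = DE × DF = (-20474, -32450, 3647).
The plane has equation n·P = 2981120. For G: n·G = 3035046.
3035046 ≠ 2981120, so G is off the plane.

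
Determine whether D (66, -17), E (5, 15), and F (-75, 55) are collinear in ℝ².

No

DE = (-61, 32), DF = (-141, 72).
det[DE; DF] = (-61)(72) − (32)(-141) = 120.
The determinant is nonzero, so they are not collinear.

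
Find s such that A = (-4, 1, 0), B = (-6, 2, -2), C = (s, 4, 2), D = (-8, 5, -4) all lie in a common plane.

Normal to plane ABD: n = (4, 0, -4); plane equation n·P = -16.
Requiring n·C = -16: (4)s + (-8) = -16.
So s = -2.

-2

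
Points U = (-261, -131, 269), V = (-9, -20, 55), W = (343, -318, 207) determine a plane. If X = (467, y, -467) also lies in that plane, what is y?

308

A normal to the plane is n = UV × UW = (-46900, -113632, -114168).
X lies in the plane iff n · UX = 0.
This gives (-113632)y + (34998656) = 0, so y = 308.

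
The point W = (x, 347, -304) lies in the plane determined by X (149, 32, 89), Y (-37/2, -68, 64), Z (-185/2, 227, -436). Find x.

A normal to the plane is n = XY × XZ = (57375, -81900, -113625/2).
W lies in the plane iff n · XW = 0.
This gives (57375)x + (-24040125/2) = 0, so x = 419/2.

419/2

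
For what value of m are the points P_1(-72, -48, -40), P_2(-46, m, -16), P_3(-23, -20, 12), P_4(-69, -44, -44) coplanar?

-32

The points are coplanar iff P_1P_2 · (P_1P_3 × P_1P_4) = 0.
Expanding, this is linear in m: (352)m + (11264) = 0.
So m = -32.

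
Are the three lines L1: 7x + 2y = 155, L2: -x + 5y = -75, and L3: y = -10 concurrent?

Yes

Lines aᵢx + bᵢy = cᵢ with pairwise distinct directions are concurrent exactly when det[aᵢ bᵢ cᵢ] = 0.
Here the determinant is 0.
It vanishes, so the lines are concurrent at (25, -10).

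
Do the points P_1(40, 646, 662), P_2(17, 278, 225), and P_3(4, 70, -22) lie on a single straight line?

Yes

P_1P_2 = (-23, -368, -437), P_1P_3 = (-36, -576, -684).
P_1P_2 × P_1P_3 = (0, 0, 0).
The cross product vanishes, so the three points are collinear.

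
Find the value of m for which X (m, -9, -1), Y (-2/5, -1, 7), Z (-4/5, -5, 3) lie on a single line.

Collinearity requires XY × XZ = 0; each component is linear in m.
The y-component gives (-4)m + (-24/5) = 0, so m = -6/5.
The remaining components then also vanish.

-6/5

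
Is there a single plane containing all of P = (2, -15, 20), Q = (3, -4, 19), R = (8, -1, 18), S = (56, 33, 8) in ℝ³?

Yes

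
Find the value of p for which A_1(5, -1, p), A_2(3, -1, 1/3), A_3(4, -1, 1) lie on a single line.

5/3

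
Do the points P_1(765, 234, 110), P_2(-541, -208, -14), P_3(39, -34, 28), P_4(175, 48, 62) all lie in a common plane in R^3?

Yes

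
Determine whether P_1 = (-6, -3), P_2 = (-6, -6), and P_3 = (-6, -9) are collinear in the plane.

P_1P_2 = (0, -3), P_1P_3 = (0, -6).
Checking proportionality: P_1P_3 = 2·P_1P_2, so the vectors are parallel and the points are collinear.

Yes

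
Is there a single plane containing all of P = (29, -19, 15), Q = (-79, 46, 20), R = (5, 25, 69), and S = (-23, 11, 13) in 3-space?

No

The four points are coplanar iff the 3×3 determinant with rows PQ, PR, PS is zero.
Rows: (-108, 65, 5), (-24, 44, 54), (-52, 30, -2).
Expanding along the first row: (-108)(-1708) − (65)(2856) + (5)(1568) = 6664.
Nonzero ⇒ not coplanar.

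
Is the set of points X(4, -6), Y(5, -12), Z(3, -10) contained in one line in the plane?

XY = (1, -6), XZ = (-1, -4).
If collinear, XZ would be a scalar multiple of XY. But (1)·(-4) ≠ (-6)·(-1) (difference -10), so they are not parallel; the points are not collinear.

No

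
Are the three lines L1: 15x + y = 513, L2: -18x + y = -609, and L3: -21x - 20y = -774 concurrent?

Intersecting L1 and L2: solving the 2×2 system gives (x, y) = (34, 3).
Substitute into L3: (-21)(34) + (-20)(3) = -774.
This equals -774, so (34, 3) lies on all three lines and they are concurrent.

Yes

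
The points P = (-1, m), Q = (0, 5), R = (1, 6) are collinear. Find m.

4

Collinearity: (P − Q) must be parallel to (R − Q) = (1, 1).
Cross-multiplying the components: (m − 5)·(1) = (-1)·(1).
Solving gives m = 4.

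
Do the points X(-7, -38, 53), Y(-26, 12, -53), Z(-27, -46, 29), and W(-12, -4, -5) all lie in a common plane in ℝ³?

The four points are coplanar iff the 3×3 determinant with rows XY, XZ, XW is zero.
Rows: (-19, 50, -106), (-20, -8, -24), (-5, 34, -58).
Expanding along the first row: (-19)(1280) − (50)(1040) + (-106)(-720) = 0.
Zero determinant ⇒ coplanar.

Yes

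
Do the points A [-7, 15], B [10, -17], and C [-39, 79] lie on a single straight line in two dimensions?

AB = (17, -32), AC = (-32, 64).
det[AB; AC] = (17)(64) − (-32)(-32) = 64.
The determinant is nonzero, so they are not collinear.

No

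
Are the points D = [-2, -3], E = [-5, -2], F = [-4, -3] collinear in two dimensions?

No

DE = (-3, 1), DF = (-2, 0).
If collinear, DF would be a scalar multiple of DE. But (-3)·(0) ≠ (1)·(-2) (difference 2), so they are not parallel; the points are not collinear.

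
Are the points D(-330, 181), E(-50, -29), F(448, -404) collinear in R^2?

No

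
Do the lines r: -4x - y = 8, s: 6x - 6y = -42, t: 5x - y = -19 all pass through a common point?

Yes

Lines aᵢx + bᵢy = cᵢ with pairwise distinct directions are concurrent exactly when det[aᵢ bᵢ cᵢ] = 0.
Here the determinant is 0.
It vanishes, so the lines are concurrent at (-3, 4).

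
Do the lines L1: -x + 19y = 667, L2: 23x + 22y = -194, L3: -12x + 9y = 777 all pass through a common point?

Yes

The three lines meet at one point iff the augmented coefficient matrix [aᵢ bᵢ cᵢ] has rank < 3, i.e. its determinant vanishes.
Here the determinant is 0.
It vanishes, so the lines are concurrent at (-40, 33).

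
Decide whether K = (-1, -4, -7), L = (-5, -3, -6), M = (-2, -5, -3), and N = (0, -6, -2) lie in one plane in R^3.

Yes

The four points are coplanar iff the 3×3 determinant with rows KL, KM, KN is zero.
Rows: (-4, 1, 1), (-1, -1, 4), (1, -2, 5).
Expanding along the first row: (-4)(3) − (1)(-9) + (1)(3) = 0.
Zero determinant ⇒ coplanar.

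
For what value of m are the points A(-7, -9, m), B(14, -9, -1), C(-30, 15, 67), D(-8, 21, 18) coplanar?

Coplanarity ⇔ det[AB; AC; AD] = 0.
Expanding, this is linear in m: (792)m + (-32472) = 0.
So m = 41.

41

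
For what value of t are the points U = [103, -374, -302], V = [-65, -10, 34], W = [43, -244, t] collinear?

-182

Collinearity requires UV × UW = 0; each component is linear in t.
The x-component gives (364)t + (66248) = 0, so t = -182.
The remaining components then also vanish.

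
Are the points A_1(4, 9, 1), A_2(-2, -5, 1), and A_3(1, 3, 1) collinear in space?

A_1A_2 = (-6, -14, 0), A_1A_3 = (-3, -6, 0).
Comparing components 1 and 2: (-6)(-6) − (-14)(-3) = -6 ≠ 0, so A_1A_2 and A_1A_3 are not parallel and the points are not collinear.

No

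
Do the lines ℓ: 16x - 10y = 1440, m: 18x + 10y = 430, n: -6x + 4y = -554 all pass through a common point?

Yes

Intersecting ℓ and m: solving the 2×2 system gives (x, y) = (55, -56).
Substitute into n: (-6)(55) + (4)(-56) = -554.
This equals -554, so (55, -56) lies on all three lines and they are concurrent.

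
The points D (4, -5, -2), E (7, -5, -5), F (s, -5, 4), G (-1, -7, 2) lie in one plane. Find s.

-2

Normal to plane DEG: n = (-6, 3, -6); plane equation n·P = -27.
Requiring n·F = -27: (-6)s + (-39) = -27.
So s = -2.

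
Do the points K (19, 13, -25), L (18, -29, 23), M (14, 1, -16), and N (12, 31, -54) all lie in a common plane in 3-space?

The four points are coplanar iff the 3×3 determinant with rows KL, KM, KN is zero.
Rows: (-1, -42, 48), (-5, -12, 9), (-7, 18, -29).
Expanding along the first row: (-1)(186) − (-42)(208) + (48)(-174) = 198.
Nonzero ⇒ not coplanar.

No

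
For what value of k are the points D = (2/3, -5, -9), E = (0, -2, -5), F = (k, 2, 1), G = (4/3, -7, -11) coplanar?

-2/3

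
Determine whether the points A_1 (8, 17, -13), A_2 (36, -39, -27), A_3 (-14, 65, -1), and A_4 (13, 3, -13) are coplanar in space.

No

A normal to the plane through A_1, A_2, A_3 is n = A_1A_2 × A_1A_3 = (0, -28, 112).
The plane has equation n·P = -1932. For A_4: n·A_4 = -1540.
-1540 ≠ -1932, so A_4 is off the plane.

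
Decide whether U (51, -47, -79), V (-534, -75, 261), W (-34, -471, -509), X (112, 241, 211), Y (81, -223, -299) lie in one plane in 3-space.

The plane through U, V, W has normal n = UV × UW = (156200, -280450, 245660) and equation n·P = 1740210.
Checking the remaining points: n·X = 1740210, n·Y = 1740210.
All equal 1740210, so all 5 points lie in one plane.

Yes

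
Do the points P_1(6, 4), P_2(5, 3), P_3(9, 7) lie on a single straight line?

Yes

P_1P_2 = (-1, -1), P_1P_3 = (3, 3).
Twice the signed area of △P_1P_2P_3 is (-1)(3) − (-1)(3) = 0.
The triangle is degenerate (zero area), so the points are collinear.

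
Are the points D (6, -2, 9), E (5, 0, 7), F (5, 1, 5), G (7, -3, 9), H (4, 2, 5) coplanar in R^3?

Yes

The plane through D, E, F has normal n = DE × DF = (-2, -2, -1) and equation n·P = -17.
Checking the remaining points: n·G = -17, n·H = -17.
All equal -17, so all 5 points lie in one plane.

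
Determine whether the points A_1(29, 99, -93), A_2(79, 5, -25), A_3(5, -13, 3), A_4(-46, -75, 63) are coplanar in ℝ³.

No

The four points are coplanar iff the 3×3 determinant with rows A_1A_2, A_1A_3, A_1A_4 is zero.
Rows: (50, -94, 68), (-24, -112, 96), (-75, -174, 156).
Expanding along the first row: (50)(-768) − (-94)(3456) + (68)(-4224) = -768.
Nonzero ⇒ not coplanar.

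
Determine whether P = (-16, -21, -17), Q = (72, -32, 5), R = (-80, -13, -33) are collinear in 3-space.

Yes

PQ = (88, -11, 22), PR = (-64, 8, -16).
Each component of PR is -8/11 times the corresponding component of PQ, so PR = -8/11·PQ and the points are collinear.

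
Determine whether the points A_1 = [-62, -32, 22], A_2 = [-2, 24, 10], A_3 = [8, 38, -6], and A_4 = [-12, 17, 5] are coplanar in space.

Yes

A normal to the plane through A_1, A_2, A_3 is n = A_1A_2 × A_1A_3 = (-728, 840, 280).
The plane has equation n·P = 24416. For A_4: n·A_4 = 24416.
Equal, so A_4 lies in the plane and all four are coplanar.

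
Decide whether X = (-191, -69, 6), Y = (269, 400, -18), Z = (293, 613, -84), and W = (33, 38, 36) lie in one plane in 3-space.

Yes

With X as base: XY = (460, 469, -24), XZ = (484, 682, -90), XW = (224, 107, 30).
XZ × XW = (30090, -34680, -100980).
XY · (XZ × XW) = 0.
The scalar triple product vanishes, so the four points are coplanar.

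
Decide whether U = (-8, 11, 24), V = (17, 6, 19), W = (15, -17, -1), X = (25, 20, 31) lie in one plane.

Yes

A normal to the plane through U, V, W is n = UV × UW = (-15, 510, -585).
The plane has equation n·P = -8310. For X: n·X = -8310.
Equal, so X lies in the plane and all four are coplanar.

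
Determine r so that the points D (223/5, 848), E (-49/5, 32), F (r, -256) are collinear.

-29

Collinearity: (F − D) must be parallel to (E − D) = (-272/5, -816).
Cross-multiplying the components: (r − 223/5)·(-816) = (-1104)·(-272/5).
Solving gives r = -29.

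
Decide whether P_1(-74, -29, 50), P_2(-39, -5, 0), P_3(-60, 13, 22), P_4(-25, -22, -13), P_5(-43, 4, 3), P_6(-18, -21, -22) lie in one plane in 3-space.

No

The plane through P_1, P_2, P_3 has normal n = P_1P_2 × P_1P_3 = (1428, 280, 1134) and equation n·P = -57092.
Checking the remaining points: n·P_4 = -56602, n·P_5 = -56882, n·P_6 = -56532.
Since n·P_4 = -56602 ≠ -57092, P_4 is off the plane and the points are not all coplanar.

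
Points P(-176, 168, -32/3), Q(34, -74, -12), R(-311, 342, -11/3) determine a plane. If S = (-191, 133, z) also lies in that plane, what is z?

Coplanarity requires PQ · (PR × PS) = 0.
PQ = (210, -242, -4/3), PR = (-135, 174, 7); the triple product is linear in z with coefficient 3870 and constant term 108360.
Setting it to zero: z = -28.

-28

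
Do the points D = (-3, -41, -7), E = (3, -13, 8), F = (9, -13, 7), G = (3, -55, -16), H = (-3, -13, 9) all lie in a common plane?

Yes

The plane through D, E, F has normal n = DE × DF = (-28, 96, -168) and equation n·P = -2676.
Checking the remaining points: n·G = -2676, n·H = -2676.
All equal -2676, so all 5 points lie in one plane.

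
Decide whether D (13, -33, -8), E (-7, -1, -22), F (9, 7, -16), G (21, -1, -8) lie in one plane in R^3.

The four points are coplanar iff the 3×3 determinant with rows DE, DF, DG is zero.
Rows: (-20, 32, -14), (-4, 40, -8), (8, 32, 0).
Expanding along the first row: (-20)(256) − (32)(64) + (-14)(-448) = -896.
Nonzero ⇒ not coplanar.

No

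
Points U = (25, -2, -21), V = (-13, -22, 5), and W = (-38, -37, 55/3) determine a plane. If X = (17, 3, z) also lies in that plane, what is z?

Coplanarity requires UV · (UW × UX) = 0.
UV = (-38, -20, 26), UW = (-63, -35, 118/3); the triple product is linear in z with coefficient 70 and constant term -700/3.
Setting it to zero: z = 10/3.

10/3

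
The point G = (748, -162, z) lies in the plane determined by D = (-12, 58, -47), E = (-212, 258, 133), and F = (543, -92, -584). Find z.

-781

A normal to the plane is n = DE × DF = (-80400, -7500, -81000).
G lies in the plane iff n · DG = 0.
This gives (-81000)z + (-63261000) = 0, so z = -781.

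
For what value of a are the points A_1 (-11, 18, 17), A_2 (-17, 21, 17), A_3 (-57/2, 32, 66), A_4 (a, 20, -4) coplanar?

-39/2

The points are coplanar iff A_1A_2 · (A_1A_3 × A_1A_4) = 0.
Expanding, this is linear in a: (147)a + (5733/2) = 0.
So a = -39/2.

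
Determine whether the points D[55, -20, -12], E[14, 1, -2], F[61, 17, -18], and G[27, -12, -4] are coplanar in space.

A normal to the plane through D, E, F is n = DE × DF = (-496, -186, -1643).
The plane has equation n·P = -3844. For G: n·G = -4588.
-4588 ≠ -3844, so G is off the plane.

No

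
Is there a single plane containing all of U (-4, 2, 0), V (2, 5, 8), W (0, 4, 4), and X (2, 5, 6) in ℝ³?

With U as base: UV = (6, 3, 8), UW = (4, 2, 4), UX = (6, 3, 6).
UW × UX = (0, 0, 0).
UV · (UW × UX) = 0.
The scalar triple product vanishes, so the four points are coplanar.

Yes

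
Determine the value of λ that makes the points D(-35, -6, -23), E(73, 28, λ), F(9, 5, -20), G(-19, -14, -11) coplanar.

The points are coplanar iff DE · (DF × DG) = 0.
Expanding, this is linear in λ: (-528)λ + (-11616) = 0.
So λ = -22.

-22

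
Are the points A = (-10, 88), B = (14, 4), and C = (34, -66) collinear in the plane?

AB = (24, -84), AC = (44, -154).
det[AB; AC] = (24)(-154) − (-84)(44) = 0.
The determinant is zero, so the points are collinear.

Yes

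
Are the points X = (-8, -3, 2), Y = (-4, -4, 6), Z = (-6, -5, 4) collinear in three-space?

XY = (4, -1, 4), XZ = (2, -2, 2).
XY × XZ = (6, 0, -6).
The cross product is nonzero, so the points do not lie on one line.

No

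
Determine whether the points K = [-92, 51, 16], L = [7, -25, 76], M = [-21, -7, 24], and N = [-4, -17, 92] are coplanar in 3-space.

A normal to the plane through K, L, M is n = KL × KM = (2872, 3468, -346).
The plane has equation n·P = -92892. For N: n·N = -102276.
-102276 ≠ -92892, so N is off the plane.

No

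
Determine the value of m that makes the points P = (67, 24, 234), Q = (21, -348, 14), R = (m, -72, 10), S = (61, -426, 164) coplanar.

Normal to plane PQS: n = (-72960, -1900, 18468); plane equation n·X = -612408.
Requiring n·R = -612408: (-72960)m + (321480) = -612408.
So m = 64/5.

64/5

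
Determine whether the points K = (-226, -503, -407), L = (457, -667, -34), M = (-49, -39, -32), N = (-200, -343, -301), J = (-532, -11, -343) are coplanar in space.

The plane through K, L, M has normal n = KL × KM = (-234572, -190104, 345940) and equation n·P = 7838004.
Checking the remaining points: n·N = 7992132, n·J = 8226028.
Since n·N = 7992132 ≠ 7838004, N is off the plane and the points are not all coplanar.

No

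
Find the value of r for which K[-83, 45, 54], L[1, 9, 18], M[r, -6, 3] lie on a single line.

36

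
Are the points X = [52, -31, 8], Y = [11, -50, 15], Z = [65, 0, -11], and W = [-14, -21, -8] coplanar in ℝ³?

Yes

With X as base: XY = (-41, -19, 7), XZ = (13, 31, -19), XW = (-66, 10, -16).
XZ × XW = (-306, 1462, 2176).
XY · (XZ × XW) = 0.
The scalar triple product vanishes, so the four points are coplanar.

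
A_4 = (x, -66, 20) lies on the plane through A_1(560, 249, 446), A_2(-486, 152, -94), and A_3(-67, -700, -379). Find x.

24

The plane through A_1, A_2, A_3 has equation −432435x − 524370y + 931835z = 42866680.
Substituting A_4: (-432435)x + (53245120) = 42866680, so x = 24.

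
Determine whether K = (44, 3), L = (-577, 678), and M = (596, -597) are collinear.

Yes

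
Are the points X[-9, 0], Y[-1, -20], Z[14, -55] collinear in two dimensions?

No

XY = (8, -20), XZ = (23, -55).
If collinear, XZ would be a scalar multiple of XY. But (8)·(-55) ≠ (-20)·(23) (difference 20), so they are not parallel; the points are not collinear.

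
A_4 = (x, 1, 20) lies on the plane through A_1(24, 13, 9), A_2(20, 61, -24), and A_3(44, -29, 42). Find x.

The plane through A_1, A_2, A_3 has equation 198x − 528y − 792z = -9240.
Substituting A_4: (198)x + (-16368) = -9240, so x = 36.

36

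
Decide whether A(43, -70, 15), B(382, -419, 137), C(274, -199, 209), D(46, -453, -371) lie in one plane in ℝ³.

With A as base: AB = (339, -349, 122), AC = (231, -129, 194), AD = (3, -383, -386).
AC × AD = (124096, 89748, -88086).
AB · (AC × AD) = 0.
The scalar triple product vanishes, so the four points are coplanar.

Yes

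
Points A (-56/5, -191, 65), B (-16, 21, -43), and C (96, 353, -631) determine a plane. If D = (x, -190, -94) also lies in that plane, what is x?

34

A normal to the plane is n = AB × AC = (-88800, -74592/5, -126688/5).
D lies in the plane iff n · AD = 0.
This gives (-88800)x + (3019200) = 0, so x = 34.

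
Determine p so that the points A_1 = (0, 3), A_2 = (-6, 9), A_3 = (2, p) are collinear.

The three points are collinear iff det[A_1A_2; A_1A_3] = 0.
This determinant is linear in p: (-6)p + (6) = 0, so p = 1.

1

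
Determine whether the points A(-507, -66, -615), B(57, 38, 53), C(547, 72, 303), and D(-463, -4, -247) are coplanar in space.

With A as base: AB = (564, 104, 668), AC = (1054, 138, 918), AD = (44, 62, 368).
AC × AD = (-6132, -347480, 59276).
AB · (AC × AD) = 0.
The scalar triple product vanishes, so the four points are coplanar.

Yes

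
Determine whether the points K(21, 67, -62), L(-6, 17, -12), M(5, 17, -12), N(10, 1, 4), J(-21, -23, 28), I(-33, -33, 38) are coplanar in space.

Yes

The plane through K, L, M has normal n = KL × KM = (0, 550, 550) and equation n·P = 2750.
Checking the remaining points: n·N = 2750, n·J = 2750, n·I = 2750.
All equal 2750, so all 6 points lie in one plane.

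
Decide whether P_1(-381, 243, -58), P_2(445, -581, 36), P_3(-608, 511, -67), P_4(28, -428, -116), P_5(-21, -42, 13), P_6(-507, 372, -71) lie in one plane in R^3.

The plane through P_1, P_2, P_3 has normal n = P_1P_2 × P_1P_3 = (-17776, -13904, 34320) and equation n·P = 1403424.
Checking the remaining points: n·P_4 = 1472064, n·P_5 = 1403424, n·P_6 = 1403424.
Since n·P_4 = 1472064 ≠ 1403424, P_4 is off the plane and the points are not all coplanar.

No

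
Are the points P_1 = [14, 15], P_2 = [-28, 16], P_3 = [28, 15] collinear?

No

P_1P_2 = (-42, 1), P_1P_3 = (14, 0).
If collinear, P_1P_3 would be a scalar multiple of P_1P_2. But (-42)·(0) ≠ (1)·(14) (difference -14), so they are not parallel; the points are not collinear.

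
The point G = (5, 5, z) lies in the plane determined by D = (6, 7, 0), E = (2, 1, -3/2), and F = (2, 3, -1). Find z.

Coplanarity requires DE · (DF × DG) = 0.
DE = (-4, -6, -3/2), DF = (-4, -4, -1); the triple product is linear in z with coefficient -8 and constant term -4.
Setting it to zero: z = -1/2.

-1/2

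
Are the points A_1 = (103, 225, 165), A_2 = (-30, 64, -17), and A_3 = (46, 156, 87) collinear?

Yes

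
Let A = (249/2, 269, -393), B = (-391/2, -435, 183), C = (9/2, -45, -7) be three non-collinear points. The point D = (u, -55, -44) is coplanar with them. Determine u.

Coplanarity requires AB · (AC × AD) = 0.
AB = (-320, -704, 576), AC = (-120, -314, 386); the triple product is linear in u with coefficient -90880 and constant term -727040.
Setting it to zero: u = -8.

-8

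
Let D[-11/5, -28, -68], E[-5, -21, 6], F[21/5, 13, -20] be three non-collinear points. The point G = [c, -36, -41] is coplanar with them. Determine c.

-28/5

A normal to the plane is n = DE × DF = (-2698, 608, -798/5).
G lies in the plane iff n · DG = 0.
This gives (-2698)c + (-75544/5) = 0, so c = -28/5.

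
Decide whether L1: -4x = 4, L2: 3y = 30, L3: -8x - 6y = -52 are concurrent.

Yes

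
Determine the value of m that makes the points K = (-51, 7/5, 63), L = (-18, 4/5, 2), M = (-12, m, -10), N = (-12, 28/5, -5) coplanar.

-2/5

Normal to plane KLN: n = (297, -135, 162); plane equation n·P = -5130.
Requiring n·M = -5130: (-135)m + (-5184) = -5130.
So m = -2/5.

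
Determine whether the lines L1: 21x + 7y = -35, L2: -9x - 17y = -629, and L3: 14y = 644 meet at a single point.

Intersecting L1 and L2: solving the 2×2 system gives (x, y) = (-17, 46).
Substitute into L3: (0)(-17) + (14)(46) = 644.
This equals 644, so (-17, 46) lies on all three lines and they are concurrent.

Yes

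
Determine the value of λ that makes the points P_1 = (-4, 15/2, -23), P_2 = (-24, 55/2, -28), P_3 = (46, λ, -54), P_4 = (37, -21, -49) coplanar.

-55/2

Coplanarity ⇔ det[P_1P_2; P_1P_3; P_1P_4] = 0.
Expanding, this is linear in λ: (725)λ + (39875/2) = 0.
So λ = -55/2.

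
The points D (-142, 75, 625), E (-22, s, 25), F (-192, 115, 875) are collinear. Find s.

Collinearity requires DE × DF = 0; each component is linear in s.
The x-component gives (250)s + (5250) = 0, so s = -21.
The remaining components then also vanish.

-21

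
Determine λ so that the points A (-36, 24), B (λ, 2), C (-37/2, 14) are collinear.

5/2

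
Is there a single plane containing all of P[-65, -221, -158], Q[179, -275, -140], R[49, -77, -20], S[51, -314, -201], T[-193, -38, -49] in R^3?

Yes

The plane through P, Q, R has normal n = PQ × PR = (-10044, -31620, 41292) and equation n·X = 1116744.
Checking the remaining points: n·S = 1116744, n·T = 1116744.
All equal 1116744, so all 5 points lie in one plane.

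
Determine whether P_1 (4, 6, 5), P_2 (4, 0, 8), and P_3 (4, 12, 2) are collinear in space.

Yes

P_1P_2 = (0, -6, 3), P_1P_3 = (0, 6, -3).
Each component of P_1P_3 is -1 times the corresponding component of P_1P_2, so P_1P_3 = -1·P_1P_2 and the points are collinear.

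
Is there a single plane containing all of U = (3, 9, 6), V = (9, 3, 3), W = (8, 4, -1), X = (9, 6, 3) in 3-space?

No

With U as base: UV = (6, -6, -3), UW = (5, -5, -7), UX = (6, -3, -3).
UW × UX = (-6, -27, 15).
UV · (UW × UX) = 81.
Since 81 ≠ 0, the four points are not coplanar.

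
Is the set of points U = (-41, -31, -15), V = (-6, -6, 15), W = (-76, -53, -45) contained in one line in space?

UV = (35, 25, 30), UW = (-35, -22, -30).
Comparing components 2 and 3: (25)(-30) − (30)(-22) = -90 ≠ 0, so UV and UW are not parallel and the points are not collinear.

No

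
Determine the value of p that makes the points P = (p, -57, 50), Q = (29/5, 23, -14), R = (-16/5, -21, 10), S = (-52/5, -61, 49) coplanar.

Coplanarity ⇔ det[PQ; PR; PS] = 0.
Expanding, this is linear in p: (756)p + (35532/5) = 0.
So p = -47/5.

-47/5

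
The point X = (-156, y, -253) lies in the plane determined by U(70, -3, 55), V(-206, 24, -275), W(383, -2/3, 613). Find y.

37/3

The plane through U, V, W has equation 15836x + 50718y − 9095z = 456141.
Substituting X: (50718)y + (-169381) = 456141, so y = 37/3.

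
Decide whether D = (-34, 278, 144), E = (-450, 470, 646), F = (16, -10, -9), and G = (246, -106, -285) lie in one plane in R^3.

A normal to the plane through D, E, F is n = DE × DF = (115200, -38548, 110208).
The plane has equation n·P = 1236808. For G: n·G = 1016008.
1016008 ≠ 1236808, so G is off the plane.

No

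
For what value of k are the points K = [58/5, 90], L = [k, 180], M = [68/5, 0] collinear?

48/5

The three points are collinear iff det[KL; KM] = 0.
This determinant is linear in k: (-90)k + (864) = 0, so k = 48/5.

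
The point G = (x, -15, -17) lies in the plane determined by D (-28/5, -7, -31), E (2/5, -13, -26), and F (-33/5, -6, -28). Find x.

The plane through D, E, F has equation −23x − 23y = 1449/5.
Substituting G: (-23)x + (345) = 1449/5, so x = 12/5.

12/5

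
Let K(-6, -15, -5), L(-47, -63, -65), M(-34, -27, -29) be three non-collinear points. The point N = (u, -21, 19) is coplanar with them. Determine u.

Coplanarity requires KL · (KM × KN) = 0.
KL = (-41, -48, -60), KM = (-28, -12, -24); the triple product is linear in u with coefficient 432 and constant term -22032.
Setting it to zero: u = 51.

51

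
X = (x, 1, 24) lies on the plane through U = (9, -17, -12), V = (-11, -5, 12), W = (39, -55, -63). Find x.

-21

Coplanarity requires UV · (UW × UX) = 0.
UV = (-20, 12, 24), UW = (30, -38, -51); the triple product is linear in x with coefficient 300 and constant term 6300.
Setting it to zero: x = -21.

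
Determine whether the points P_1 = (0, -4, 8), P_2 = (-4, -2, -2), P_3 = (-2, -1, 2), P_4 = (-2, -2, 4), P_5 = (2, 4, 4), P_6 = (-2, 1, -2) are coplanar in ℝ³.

No

The plane through P_1, P_2, P_3 has normal n = P_1P_2 × P_1P_3 = (18, -4, -8) and equation n·P = -48.
Checking the remaining points: n·P_4 = -60, n·P_5 = -12, n·P_6 = -24.
Since n·P_4 = -60 ≠ -48, P_4 is off the plane and the points are not all coplanar.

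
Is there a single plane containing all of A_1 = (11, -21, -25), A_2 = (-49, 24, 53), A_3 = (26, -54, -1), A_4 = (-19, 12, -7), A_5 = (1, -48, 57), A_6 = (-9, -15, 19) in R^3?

Yes

The plane through A_1, A_2, A_3 has normal n = A_1A_2 × A_1A_3 = (3654, 2610, 1305) and equation n·P = -47241.
Checking the remaining points: n·A_4 = -47241, n·A_5 = -47241, n·A_6 = -47241.
All equal -47241, so all 6 points lie in one plane.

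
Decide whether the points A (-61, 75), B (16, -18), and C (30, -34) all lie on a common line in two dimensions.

AB = (77, -93), AC = (91, -109).
det[AB; AC] = (77)(-109) − (-93)(91) = 70.
The determinant is nonzero, so they are not collinear.

No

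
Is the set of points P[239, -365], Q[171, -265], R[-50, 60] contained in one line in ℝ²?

PQ = (-68, 100), PR = (-289, 425).
det[PQ; PR] = (-68)(425) − (100)(-289) = 0.
The determinant is zero, so the points are collinear.

Yes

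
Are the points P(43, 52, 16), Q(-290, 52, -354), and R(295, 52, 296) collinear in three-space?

PQ = (-333, 0, -370), PR = (252, 0, 280).
PQ × PR = (0, 0, 0).
The cross product vanishes, so the three points are collinear.

Yes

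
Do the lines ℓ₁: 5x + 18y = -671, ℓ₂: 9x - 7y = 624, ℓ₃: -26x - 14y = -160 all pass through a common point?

No

Lines aᵢx + bᵢy = cᵢ with pairwise distinct directions are concurrent exactly when det[aᵢ bᵢ cᵢ] = 0.
Here the determinant is -10164.
Nonzero, so no common point exists.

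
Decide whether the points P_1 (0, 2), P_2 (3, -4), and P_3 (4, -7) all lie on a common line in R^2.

No

P_1P_2 = (3, -6), P_1P_3 = (4, -9).
det[P_1P_2; P_1P_3] = (3)(-9) − (-6)(4) = -3.
The determinant is nonzero, so they are not collinear.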